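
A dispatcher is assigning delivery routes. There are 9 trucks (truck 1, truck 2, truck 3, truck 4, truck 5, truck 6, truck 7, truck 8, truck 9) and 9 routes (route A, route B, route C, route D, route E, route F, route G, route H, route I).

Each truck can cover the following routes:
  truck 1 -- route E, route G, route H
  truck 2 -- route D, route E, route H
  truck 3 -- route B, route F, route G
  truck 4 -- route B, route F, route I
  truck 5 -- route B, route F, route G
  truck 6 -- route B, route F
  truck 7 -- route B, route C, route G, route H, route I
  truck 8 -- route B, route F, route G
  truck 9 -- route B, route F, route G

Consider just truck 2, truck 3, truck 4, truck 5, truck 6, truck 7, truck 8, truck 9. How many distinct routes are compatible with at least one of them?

8

The union of neighbours of {truck 2, truck 3, truck 4, truck 5, truck 6, truck 7, truck 8, truck 9} is {route B, route C, route D, route E, route F, route G, route H, route I}, which has 8 elements.
Since |N(S)| = 8 ≥ |S| = 8, Hall's condition holds for this subset.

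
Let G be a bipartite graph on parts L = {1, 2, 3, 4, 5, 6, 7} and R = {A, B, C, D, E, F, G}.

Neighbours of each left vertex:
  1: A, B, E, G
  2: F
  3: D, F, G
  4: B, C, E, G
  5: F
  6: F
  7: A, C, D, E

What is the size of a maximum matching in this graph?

One maximum matching: 1–B, 2–F, 3–D, 4–C, 7–E.
The set {2, 5, 6} has only 1 neighbour ({F}), so by Hall's theorem at most 5 of the 7 left vertices can be matched.

5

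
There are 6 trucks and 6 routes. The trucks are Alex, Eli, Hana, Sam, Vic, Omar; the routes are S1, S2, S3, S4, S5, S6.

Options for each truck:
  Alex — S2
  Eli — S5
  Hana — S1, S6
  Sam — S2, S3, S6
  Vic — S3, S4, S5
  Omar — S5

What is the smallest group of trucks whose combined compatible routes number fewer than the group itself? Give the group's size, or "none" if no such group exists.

2

Take S = {Eli, Omar}. Its neighbourhood is {S5}, so |N(S)| = 1 < |S| = 2.
No single vertex violates Hall's condition since each has at least one neighbour, so 2 is the minimum.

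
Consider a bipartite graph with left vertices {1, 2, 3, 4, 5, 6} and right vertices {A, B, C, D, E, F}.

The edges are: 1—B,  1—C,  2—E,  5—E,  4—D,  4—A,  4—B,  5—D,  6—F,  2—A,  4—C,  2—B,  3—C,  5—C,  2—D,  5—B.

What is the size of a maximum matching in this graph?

A valid assignment of size 6: 1-B, 2-D, 3-C, 4-A, 5-E, 6-F.
This saturates every left vertex, so 6 is the maximum.

6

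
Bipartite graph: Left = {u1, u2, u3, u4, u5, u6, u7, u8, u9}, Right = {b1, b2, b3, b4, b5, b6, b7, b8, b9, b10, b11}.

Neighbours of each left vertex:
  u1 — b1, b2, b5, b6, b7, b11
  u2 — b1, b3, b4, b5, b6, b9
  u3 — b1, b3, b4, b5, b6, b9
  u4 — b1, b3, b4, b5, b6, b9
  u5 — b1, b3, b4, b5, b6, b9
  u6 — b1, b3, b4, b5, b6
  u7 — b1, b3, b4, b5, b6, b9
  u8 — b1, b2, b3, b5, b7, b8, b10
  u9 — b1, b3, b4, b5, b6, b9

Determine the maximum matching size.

A valid assignment of size 8: u1-b11, u2-b9, u3-b3, u4-b4, u5-b6, u6-b5, u7-b1, u8-b7.
The set {u2, u3, u4, u5, u6, u7, u9} has only 6 neighbours ({b1, b3, b4, b5, b6, b9}), so by Hall's theorem at most 8 of the 9 left vertices can be matched.

8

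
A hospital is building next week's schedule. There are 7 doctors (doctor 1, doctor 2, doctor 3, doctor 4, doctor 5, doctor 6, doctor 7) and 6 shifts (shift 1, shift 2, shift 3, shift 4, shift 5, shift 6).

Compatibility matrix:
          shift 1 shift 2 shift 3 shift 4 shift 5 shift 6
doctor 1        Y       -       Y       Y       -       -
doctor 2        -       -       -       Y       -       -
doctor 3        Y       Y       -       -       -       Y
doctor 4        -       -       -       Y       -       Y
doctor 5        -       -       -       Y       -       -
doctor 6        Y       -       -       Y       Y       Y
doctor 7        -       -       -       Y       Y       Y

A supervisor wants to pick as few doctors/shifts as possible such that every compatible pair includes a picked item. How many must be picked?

The 6 edges doctor 1–shift 3, doctor 2–shift 4, doctor 3–shift 2, doctor 4–shift 6, doctor 6–shift 1, doctor 7–shift 5 form a matching, so any vertex cover needs at least 6 vertices (one per matched edge).
Conversely {doctor 1, doctor 3, doctor 4, doctor 6, doctor 7, shift 4} meets every edge and has exactly 6 vertices, so 6 is optimal.

6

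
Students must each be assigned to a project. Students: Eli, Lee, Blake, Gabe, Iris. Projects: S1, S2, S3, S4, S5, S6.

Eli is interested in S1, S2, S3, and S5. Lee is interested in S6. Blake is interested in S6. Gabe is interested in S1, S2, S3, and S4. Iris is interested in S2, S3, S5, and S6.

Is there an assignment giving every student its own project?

No

The set {Lee, Blake} has only 1 neighbour ({S6}), so by Hall's theorem at most 4 of the 5 students can be matched.
Hence no matching covers every student.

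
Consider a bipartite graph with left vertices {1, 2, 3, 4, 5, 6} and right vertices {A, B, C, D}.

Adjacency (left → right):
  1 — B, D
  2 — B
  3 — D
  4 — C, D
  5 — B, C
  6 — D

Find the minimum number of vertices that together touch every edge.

3

{B, C, D} is a vertex cover of size 3: every edge has an endpoint in this set.
No smaller cover exists because 1–D, 2–B, 4–C is a matching of size 3, and a cover must include an endpoint of each of these disjoint edges (König's theorem).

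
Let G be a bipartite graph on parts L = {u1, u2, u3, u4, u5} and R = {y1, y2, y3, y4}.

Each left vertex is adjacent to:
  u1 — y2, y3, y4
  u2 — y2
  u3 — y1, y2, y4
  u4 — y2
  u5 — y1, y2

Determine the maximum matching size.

One maximum matching: u1–y3, u2–y2, u3–y4, u5–y1.
The set {u2, u4} has only 1 neighbour ({y2}), so by Hall's theorem at most 4 of the 5 left vertices can be matched.

4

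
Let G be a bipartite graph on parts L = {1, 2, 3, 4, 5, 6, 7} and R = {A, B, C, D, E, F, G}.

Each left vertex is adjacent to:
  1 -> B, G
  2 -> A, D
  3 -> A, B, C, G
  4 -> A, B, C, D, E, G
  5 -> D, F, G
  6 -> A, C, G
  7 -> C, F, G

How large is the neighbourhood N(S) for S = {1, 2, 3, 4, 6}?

The union of neighbours of {1, 2, 3, 4, 6} is {A, B, C, D, E, G}, which has 6 elements.
Since |N(S)| = 6 ≥ |S| = 5, Hall's condition holds for this subset.

6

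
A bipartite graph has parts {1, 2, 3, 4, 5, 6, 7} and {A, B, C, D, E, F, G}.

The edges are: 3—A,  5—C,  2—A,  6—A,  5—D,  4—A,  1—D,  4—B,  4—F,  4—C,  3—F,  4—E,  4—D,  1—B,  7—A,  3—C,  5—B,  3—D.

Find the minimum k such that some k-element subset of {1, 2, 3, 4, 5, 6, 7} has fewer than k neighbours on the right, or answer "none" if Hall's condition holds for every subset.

2

Take S = {2, 6}. Its neighbourhood is {A}, so |N(S)| = 1 < |S| = 2.
No single vertex violates Hall's condition since each has at least one neighbour, so 2 is the minimum.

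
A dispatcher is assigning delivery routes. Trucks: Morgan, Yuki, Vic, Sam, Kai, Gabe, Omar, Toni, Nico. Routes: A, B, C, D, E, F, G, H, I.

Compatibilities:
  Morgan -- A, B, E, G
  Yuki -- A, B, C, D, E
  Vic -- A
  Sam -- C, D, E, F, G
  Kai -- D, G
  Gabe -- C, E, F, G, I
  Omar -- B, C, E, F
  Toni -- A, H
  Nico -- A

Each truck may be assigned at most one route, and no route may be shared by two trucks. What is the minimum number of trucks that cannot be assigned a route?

1

For example, pair Morgan→E, Yuki→D, Vic→A, Sam→C, Kai→G, Gabe→F, Omar→B, Toni→H.
The set {Vic, Nico} has only 1 neighbour ({A}), so by Hall's theorem at most 8 of the 9 trucks can be matched.
That matches 8 of the 9, leaving 1 unmatched; no matching can do better.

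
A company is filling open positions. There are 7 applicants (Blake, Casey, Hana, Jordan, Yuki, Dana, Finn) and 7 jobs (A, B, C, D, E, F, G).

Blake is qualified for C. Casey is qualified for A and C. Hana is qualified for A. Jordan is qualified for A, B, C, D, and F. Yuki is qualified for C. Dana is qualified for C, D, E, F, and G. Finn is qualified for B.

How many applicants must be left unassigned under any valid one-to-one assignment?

2

A valid assignment of size 5: Blake–C, Casey–A, Jordan–F, Dana–G, Finn–B.
The set {Blake, Casey, Hana, Yuki} has only 2 neighbours ({A, C}), so by Hall's theorem at most 5 of the 7 applicants can be matched.
That matches 5 of the 7, leaving 2 unmatched; no matching can do better.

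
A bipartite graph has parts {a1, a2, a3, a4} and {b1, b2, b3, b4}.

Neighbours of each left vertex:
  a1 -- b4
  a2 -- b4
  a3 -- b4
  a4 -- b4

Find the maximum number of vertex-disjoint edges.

For example, pair a1–b4.
The set {a1, a2, a3, a4} has only 1 neighbour ({b4}), so by Hall's theorem at most 1 of the 4 left vertices can be matched.

1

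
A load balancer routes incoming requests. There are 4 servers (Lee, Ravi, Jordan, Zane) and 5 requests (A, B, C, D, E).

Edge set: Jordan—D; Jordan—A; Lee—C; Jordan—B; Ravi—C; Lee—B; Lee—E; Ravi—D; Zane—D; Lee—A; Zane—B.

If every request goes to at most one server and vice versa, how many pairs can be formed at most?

4

For example, pair Lee-E, Ravi-C, Jordan-D, Zane-B.
All 4 servers are matched, so no larger matching exists.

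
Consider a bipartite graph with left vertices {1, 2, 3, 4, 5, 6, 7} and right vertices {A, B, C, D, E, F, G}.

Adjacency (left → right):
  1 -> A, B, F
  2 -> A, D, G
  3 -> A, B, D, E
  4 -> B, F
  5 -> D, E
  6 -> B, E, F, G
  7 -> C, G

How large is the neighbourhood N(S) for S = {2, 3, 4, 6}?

6

The union of neighbours of {2, 3, 4, 6} is {A, B, D, E, F, G}, which has 6 elements.
Since |N(S)| = 6 ≥ |S| = 4, Hall's condition holds for this subset.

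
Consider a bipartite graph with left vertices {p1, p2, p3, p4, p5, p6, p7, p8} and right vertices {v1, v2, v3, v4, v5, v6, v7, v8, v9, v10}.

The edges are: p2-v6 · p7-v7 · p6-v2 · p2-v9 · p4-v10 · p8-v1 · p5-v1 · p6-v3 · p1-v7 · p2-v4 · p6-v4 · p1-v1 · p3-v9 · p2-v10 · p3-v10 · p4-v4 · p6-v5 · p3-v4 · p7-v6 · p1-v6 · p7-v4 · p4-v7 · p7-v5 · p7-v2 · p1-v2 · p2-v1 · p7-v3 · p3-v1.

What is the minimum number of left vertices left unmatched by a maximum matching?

1

For example, pair p1→v7, p2→v6, p3→v4, p4→v10, p5→v1, p6→v2, p7→v3.
The set {p5, p8} has only 1 neighbour ({v1}), so by Hall's theorem at most 7 of the 8 left vertices can be matched.
That matches 7 of the 8, leaving 1 unmatched; no matching can do better.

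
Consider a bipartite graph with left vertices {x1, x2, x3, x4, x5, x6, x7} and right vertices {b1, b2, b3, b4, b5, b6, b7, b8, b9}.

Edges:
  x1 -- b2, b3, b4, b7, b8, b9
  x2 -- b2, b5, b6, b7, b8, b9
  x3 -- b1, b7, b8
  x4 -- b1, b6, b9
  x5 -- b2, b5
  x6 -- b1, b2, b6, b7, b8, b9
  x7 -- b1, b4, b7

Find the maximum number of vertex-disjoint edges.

7

For example, pair x1–b4, x2–b5, x3–b8, x4–b6, x5–b2, x6–b1, x7–b7.
This saturates every left vertex, so 7 is the maximum.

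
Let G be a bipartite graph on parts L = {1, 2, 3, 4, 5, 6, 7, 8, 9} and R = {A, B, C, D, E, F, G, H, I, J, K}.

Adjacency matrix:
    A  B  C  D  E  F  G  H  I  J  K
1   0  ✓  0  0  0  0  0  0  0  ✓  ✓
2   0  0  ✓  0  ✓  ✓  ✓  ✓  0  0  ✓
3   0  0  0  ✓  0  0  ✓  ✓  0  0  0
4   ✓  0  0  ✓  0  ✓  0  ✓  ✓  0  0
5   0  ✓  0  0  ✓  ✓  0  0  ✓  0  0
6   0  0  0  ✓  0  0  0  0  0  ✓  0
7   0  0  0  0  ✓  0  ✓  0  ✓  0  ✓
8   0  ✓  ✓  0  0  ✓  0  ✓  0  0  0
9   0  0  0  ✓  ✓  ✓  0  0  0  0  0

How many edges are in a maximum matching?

One maximum matching: 1–J, 2–G, 3–H, 4–A, 5–B, 6–D, 7–K, 8–F, 9–E.
All 9 left vertices are matched, so no larger matching exists.

9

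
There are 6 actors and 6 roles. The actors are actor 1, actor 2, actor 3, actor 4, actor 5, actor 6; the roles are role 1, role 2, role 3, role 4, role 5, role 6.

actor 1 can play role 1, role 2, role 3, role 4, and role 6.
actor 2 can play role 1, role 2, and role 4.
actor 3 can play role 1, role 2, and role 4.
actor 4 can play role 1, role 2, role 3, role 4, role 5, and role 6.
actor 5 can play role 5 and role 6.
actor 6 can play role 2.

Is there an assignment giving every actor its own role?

Yes

For example, pair actor 1→role 6, actor 2→role 4, actor 3→role 1, actor 4→role 3, actor 5→role 5, actor 6→role 2.
Every actor is matched, so this is a perfect matching.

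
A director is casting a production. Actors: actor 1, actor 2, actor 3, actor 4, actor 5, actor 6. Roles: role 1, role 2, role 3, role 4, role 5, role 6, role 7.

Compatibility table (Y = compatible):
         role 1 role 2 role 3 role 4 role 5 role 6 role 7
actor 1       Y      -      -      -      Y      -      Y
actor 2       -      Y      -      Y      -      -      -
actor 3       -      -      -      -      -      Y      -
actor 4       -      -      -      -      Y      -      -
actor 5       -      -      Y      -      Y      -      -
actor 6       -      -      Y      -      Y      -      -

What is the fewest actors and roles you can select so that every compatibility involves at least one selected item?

{actor 1, actor 2, actor 3, role 3, role 5} is a vertex cover of size 5: every edge has an endpoint in this set.
No smaller cover exists because actor 1–role 7, actor 2–role 2, actor 3–role 6, actor 4–role 5, actor 5–role 3 is a matching of size 5, and a cover must include an endpoint of each of these disjoint edges (König's theorem).

5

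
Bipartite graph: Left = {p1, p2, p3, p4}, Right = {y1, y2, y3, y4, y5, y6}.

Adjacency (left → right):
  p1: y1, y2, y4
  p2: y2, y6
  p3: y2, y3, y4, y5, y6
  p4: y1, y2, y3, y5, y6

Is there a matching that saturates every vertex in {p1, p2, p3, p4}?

One maximum matching: p1-y1, p2-y2, p3-y4, p4-y6.
All 4 left vertices are covered.

Yes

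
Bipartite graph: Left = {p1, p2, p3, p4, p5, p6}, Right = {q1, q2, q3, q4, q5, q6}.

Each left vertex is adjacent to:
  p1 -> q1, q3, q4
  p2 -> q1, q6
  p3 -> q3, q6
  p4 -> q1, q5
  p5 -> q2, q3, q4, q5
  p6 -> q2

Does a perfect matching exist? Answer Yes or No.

Yes

For example, pair p1-q3, p2-q1, p3-q6, p4-q5, p5-q4, p6-q2.
All 6 left vertices are covered.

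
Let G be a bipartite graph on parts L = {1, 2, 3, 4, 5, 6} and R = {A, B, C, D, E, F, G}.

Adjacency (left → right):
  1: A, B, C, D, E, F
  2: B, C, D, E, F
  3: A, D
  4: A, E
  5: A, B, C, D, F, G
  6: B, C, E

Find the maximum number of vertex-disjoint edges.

For example, pair 1-F, 2-E, 3-D, 4-A, 5-G, 6-B.
All 6 left vertices are matched, so no larger matching exists.

6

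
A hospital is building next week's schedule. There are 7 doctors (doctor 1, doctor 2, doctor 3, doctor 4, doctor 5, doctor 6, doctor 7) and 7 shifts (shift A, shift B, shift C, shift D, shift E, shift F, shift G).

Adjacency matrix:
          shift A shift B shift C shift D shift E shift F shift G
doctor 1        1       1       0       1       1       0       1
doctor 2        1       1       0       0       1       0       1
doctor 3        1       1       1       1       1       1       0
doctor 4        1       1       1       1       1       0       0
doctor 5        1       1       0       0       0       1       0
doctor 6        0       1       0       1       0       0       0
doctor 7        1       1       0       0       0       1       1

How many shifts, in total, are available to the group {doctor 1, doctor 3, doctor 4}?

The union of neighbours of {doctor 1, doctor 3, doctor 4} is {shift A, shift B, shift C, shift D, shift E, shift F, shift G}, which has 7 elements.
Since |N(S)| = 7 ≥ |S| = 3, Hall's condition holds for this subset.

7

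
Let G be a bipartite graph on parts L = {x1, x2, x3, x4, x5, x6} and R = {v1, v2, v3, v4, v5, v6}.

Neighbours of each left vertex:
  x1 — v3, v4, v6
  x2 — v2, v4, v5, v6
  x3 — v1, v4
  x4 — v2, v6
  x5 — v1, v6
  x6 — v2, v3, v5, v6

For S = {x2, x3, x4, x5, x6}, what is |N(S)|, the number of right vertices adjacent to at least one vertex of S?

6

The union of neighbours of {x2, x3, x4, x5, x6} is {v1, v2, v3, v4, v5, v6}, which has 6 elements.
Since |N(S)| = 6 ≥ |S| = 5, Hall's condition holds for this subset.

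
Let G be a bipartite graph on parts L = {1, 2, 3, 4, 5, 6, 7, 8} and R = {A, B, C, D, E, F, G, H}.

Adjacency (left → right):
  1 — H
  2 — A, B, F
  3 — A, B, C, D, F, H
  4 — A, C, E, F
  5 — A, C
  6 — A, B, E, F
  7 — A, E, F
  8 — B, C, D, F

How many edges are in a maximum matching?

For example, pair 1-H, 2-F, 3-D, 4-C, 5-A, 6-B, 7-E.
The set {1, 2, 3, 4, 5, 6, 7, 8} has only 7 neighbours ({A, B, C, D, E, F, H}), so by Hall's theorem at most 7 of the 8 left vertices can be matched.

7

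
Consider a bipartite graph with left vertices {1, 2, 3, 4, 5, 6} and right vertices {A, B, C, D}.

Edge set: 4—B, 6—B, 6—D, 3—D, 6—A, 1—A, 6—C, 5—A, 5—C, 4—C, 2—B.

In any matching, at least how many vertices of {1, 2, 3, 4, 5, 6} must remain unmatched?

For example, pair 1→A, 2→B, 3→D, 4→C.
The set {1, 2, 3, 4, 5, 6} has only 4 neighbours ({A, B, C, D}), so by Hall's theorem at most 4 of the 6 left vertices can be matched.
That matches 4 of the 6, leaving 2 unmatched; no matching can do better.

2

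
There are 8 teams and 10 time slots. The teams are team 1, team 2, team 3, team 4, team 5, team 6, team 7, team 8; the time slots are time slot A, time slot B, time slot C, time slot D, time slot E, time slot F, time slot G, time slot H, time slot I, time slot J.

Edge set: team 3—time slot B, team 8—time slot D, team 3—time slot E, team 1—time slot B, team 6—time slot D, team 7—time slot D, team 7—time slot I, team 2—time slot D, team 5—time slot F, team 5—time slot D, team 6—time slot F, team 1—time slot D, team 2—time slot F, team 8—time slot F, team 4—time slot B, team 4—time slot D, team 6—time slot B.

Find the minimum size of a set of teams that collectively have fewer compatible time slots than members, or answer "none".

3

Take S = {team 2, team 5, team 8}. Its neighbourhood is {time slot D, time slot F}, so |N(S)| = 2 < |S| = 3.
Every subset of size less than 3 has at least as many neighbours as members, so 3 is the minimum.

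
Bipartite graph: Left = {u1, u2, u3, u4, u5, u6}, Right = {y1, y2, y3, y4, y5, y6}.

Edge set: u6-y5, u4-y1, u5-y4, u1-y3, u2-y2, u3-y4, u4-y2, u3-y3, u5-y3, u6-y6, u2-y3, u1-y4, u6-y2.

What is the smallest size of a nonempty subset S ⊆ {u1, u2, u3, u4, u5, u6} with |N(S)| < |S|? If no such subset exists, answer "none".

3

Take S = {u1, u3, u5}. Its neighbourhood is {y3, y4}, so |N(S)| = 2 < |S| = 3.
Every subset of size less than 3 has at least as many neighbours as members, so 3 is the minimum.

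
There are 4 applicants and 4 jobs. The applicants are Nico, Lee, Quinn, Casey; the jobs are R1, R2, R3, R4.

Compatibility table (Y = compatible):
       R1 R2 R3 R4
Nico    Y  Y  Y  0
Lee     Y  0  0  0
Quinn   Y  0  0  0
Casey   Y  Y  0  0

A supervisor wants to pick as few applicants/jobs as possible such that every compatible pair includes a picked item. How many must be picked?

{Nico, Casey, R1} is a vertex cover of size 3: every edge has an endpoint in this set.
No smaller cover exists because Nico–R3, Lee–R1, Casey–R2 is a matching of size 3, and a cover must include an endpoint of each of these disjoint edges (König's theorem).

3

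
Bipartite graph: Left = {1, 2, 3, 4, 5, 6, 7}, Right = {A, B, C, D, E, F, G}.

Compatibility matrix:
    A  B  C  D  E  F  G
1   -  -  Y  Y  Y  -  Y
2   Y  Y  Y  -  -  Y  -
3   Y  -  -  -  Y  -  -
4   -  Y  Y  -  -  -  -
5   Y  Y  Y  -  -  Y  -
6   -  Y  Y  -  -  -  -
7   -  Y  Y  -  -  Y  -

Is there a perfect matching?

No

The set {2, 4, 5, 6, 7} has only 4 neighbours ({A, B, C, F}), so by Hall's theorem at most 6 of the 7 left vertices can be matched.
Hence no matching covers every left vertex.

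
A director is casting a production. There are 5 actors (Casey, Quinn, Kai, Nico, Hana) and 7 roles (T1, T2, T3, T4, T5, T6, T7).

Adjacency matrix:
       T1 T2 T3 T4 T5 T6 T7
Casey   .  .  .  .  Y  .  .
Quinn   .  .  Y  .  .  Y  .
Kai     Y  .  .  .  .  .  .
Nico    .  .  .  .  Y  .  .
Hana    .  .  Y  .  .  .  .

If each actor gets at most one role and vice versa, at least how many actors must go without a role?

1

A valid assignment of size 4: Casey-T5, Quinn-T6, Kai-T1, Hana-T3.
The set {Casey, Nico} has only 1 neighbour ({T5}), so by Hall's theorem at most 4 of the 5 actors can be matched.
That matches 4 of the 5, leaving 1 unmatched; no matching can do better.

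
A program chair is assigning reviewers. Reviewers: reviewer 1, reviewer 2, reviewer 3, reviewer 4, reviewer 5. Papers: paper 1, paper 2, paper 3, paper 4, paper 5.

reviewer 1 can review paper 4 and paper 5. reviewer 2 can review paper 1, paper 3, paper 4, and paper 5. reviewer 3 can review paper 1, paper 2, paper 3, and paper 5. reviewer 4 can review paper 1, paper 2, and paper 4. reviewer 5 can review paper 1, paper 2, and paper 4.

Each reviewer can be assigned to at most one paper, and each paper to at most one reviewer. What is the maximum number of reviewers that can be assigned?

For example, pair reviewer 1→paper 5, reviewer 2→paper 3, reviewer 3→paper 2, reviewer 4→paper 1, reviewer 5→paper 4.
All 5 reviewers are matched, so no larger matching exists.

5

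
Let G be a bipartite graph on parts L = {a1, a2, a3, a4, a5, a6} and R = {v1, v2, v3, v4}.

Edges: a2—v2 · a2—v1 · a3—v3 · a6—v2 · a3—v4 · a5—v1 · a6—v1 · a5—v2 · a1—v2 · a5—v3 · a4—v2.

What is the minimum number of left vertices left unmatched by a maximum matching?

One maximum matching: a1–v2, a2–v1, a3–v4, a5–v3.
The set {a1, a2, a4, a6} has only 2 neighbours ({v1, v2}), so by Hall's theorem at most 4 of the 6 left vertices can be matched.
That matches 4 of the 6, leaving 2 unmatched; no matching can do better.

2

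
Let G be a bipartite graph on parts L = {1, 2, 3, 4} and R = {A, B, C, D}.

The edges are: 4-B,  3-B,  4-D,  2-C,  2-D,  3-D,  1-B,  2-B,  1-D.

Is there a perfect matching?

The set {1, 3, 4} has only 2 neighbours ({B, D}), so by Hall's theorem at most 3 of the 4 left vertices can be matched.
Hence no matching covers every left vertex.

No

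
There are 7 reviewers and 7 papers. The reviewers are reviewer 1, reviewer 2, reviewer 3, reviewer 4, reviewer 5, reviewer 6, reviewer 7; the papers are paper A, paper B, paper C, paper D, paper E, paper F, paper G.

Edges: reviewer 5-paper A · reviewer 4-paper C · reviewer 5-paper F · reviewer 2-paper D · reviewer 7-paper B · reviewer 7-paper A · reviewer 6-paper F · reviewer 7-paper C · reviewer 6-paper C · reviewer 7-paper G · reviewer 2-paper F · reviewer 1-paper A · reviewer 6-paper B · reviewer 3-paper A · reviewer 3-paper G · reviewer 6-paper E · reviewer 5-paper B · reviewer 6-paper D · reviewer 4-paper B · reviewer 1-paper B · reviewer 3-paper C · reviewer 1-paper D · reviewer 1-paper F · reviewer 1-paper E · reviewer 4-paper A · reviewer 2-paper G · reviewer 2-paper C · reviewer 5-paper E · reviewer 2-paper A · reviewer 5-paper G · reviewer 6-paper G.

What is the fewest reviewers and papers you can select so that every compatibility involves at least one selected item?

7

{reviewer 1, reviewer 2, reviewer 3, reviewer 4, reviewer 5, reviewer 6, reviewer 7} is a vertex cover of size 7: every edge has an endpoint in this set.
No smaller cover exists because reviewer 1–paper D, reviewer 2–paper F, reviewer 3–paper A, reviewer 4–paper B, reviewer 5–paper E, reviewer 6–paper G, reviewer 7–paper C is a matching of size 7, and a cover must include an endpoint of each of these disjoint edges (König's theorem).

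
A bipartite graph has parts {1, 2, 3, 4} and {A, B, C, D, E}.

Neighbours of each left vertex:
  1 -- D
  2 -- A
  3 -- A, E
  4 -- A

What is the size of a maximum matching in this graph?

3

A valid assignment of size 3: 1-D, 2-A, 3-E.
The set {2, 4} has only 1 neighbour ({A}), so by Hall's theorem at most 3 of the 4 left vertices can be matched.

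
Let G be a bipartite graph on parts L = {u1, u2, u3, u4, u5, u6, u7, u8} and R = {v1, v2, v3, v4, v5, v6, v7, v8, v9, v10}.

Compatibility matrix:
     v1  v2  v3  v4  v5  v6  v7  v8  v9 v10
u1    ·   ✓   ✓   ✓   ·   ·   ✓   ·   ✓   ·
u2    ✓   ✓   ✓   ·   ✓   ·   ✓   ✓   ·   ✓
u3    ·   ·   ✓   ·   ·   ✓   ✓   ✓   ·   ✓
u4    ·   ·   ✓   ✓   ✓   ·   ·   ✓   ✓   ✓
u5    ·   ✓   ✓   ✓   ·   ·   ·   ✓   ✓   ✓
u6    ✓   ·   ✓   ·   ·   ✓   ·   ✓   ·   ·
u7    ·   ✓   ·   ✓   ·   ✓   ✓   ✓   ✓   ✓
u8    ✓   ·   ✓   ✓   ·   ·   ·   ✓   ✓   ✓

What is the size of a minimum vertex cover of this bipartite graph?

8

The 8 edges u1–v4, u2–v3, u3–v6, u4–v5, u5–v10, u6–v1, u7–v2, u8–v8 form a matching, so any vertex cover needs at least 8 vertices (one per matched edge).
Conversely {u1, u2, u3, u4, u5, u6, u7, u8} meets every edge and has exactly 8 vertices, so 8 is optimal.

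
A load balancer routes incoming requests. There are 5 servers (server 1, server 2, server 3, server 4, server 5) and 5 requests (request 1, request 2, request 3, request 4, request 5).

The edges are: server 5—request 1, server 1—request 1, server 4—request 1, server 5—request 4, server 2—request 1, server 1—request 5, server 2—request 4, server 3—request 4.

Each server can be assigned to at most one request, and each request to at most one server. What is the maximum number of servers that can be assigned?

3

One maximum matching: server 1-request 5, server 2-request 1, server 3-request 4.
The set {server 2, server 3, server 4, server 5} has only 2 neighbours ({request 1, request 4}), so by Hall's theorem at most 3 of the 5 servers can be matched.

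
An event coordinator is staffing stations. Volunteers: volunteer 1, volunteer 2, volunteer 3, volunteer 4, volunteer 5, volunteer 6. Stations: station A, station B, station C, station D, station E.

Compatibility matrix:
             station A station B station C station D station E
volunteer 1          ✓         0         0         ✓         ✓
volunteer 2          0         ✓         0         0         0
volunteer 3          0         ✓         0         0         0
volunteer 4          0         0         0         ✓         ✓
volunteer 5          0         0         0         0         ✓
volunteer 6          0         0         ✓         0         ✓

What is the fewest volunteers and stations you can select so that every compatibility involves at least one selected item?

{volunteer 1, volunteer 4, volunteer 5, volunteer 6, station B} is a vertex cover of size 5: every edge has an endpoint in this set.
No smaller cover exists because volunteer 1–station A, volunteer 2–station B, volunteer 4–station D, volunteer 5–station E, volunteer 6–station C is a matching of size 5, and a cover must include an endpoint of each of these disjoint edges (König's theorem).

5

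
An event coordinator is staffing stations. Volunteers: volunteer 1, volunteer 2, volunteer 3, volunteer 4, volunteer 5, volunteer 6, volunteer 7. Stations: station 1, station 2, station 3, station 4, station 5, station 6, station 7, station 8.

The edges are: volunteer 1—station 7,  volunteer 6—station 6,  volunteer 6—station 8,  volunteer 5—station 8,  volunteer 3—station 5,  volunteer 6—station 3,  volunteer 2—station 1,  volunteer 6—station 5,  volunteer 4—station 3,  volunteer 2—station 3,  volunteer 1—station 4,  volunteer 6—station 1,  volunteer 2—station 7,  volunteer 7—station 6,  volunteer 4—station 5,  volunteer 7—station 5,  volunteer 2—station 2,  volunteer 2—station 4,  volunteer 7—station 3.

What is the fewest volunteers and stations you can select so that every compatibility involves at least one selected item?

7

The 7 edges volunteer 1–station 4, volunteer 2–station 7, volunteer 3–station 5, volunteer 4–station 3, volunteer 5–station 8, volunteer 6–station 1, volunteer 7–station 6 form a matching, so any vertex cover needs at least 7 vertices (one per matched edge).
Conversely {volunteer 1, volunteer 2, volunteer 3, volunteer 4, volunteer 5, volunteer 6, volunteer 7} meets every edge and has exactly 7 vertices, so 7 is optimal.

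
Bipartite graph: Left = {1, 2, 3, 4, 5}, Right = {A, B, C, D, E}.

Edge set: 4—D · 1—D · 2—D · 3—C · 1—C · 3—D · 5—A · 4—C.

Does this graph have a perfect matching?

The set {1, 2, 3, 4} has only 2 neighbours ({C, D}), so by Hall's theorem at most 3 of the 5 left vertices can be matched.
Hence no matching covers every left vertex.

No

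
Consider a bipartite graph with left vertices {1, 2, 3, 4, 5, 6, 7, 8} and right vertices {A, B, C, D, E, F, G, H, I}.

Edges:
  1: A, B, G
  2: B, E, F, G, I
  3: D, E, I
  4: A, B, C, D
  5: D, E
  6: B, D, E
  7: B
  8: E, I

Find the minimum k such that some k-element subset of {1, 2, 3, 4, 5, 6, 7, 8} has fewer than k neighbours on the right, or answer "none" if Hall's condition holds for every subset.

Take S = {3, 5, 6, 7, 8}. Its neighbourhood is {B, D, E, I}, so |N(S)| = 4 < |S| = 5.
Every subset of size less than 5 has at least as many neighbours as members, so 5 is the minimum.

5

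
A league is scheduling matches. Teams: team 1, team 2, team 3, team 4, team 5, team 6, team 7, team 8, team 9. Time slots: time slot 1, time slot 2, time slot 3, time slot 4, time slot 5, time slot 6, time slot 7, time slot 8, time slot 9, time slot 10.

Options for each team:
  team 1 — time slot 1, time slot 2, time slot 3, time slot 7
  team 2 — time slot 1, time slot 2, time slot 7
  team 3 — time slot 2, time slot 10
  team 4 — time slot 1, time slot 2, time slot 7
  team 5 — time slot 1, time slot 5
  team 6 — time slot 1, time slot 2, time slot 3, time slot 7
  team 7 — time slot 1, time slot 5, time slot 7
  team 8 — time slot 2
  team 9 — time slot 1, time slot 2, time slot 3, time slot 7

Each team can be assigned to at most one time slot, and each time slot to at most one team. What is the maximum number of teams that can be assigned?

A valid assignment of size 6: team 1-time slot 3, team 2-time slot 1, team 3-time slot 10, team 4-time slot 7, team 5-time slot 5, team 6-time slot 2.
The set {team 1, team 2, team 4, team 5, team 6, team 7, team 8, team 9} has only 5 neighbours ({time slot 1, time slot 2, time slot 3, time slot 5, time slot 7}), so by Hall's theorem at most 6 of the 9 teams can be matched.

6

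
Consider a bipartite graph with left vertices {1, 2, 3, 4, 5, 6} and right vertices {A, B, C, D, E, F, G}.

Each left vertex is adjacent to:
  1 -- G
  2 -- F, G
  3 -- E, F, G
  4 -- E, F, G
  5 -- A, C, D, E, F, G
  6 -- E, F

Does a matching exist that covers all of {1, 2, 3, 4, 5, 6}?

No

The set {1, 2, 3, 4, 6} has only 3 neighbours ({E, F, G}), so by Hall's theorem at most 4 of the 6 left vertices can be matched.
Hence no matching covers every left vertex.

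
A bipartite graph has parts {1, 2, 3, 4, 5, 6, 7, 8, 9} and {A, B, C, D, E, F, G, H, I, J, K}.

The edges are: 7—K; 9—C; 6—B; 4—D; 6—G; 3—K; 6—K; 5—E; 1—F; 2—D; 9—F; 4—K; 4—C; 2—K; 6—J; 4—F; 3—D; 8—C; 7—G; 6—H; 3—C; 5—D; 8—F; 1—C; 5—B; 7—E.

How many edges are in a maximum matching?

For example, pair 1-C, 2-K, 3-D, 4-F, 5-B, 6-J, 7-E.
The set {1, 2, 3, 4, 8, 9} has only 4 neighbours ({C, D, F, K}), so by Hall's theorem at most 7 of the 9 left vertices can be matched.

7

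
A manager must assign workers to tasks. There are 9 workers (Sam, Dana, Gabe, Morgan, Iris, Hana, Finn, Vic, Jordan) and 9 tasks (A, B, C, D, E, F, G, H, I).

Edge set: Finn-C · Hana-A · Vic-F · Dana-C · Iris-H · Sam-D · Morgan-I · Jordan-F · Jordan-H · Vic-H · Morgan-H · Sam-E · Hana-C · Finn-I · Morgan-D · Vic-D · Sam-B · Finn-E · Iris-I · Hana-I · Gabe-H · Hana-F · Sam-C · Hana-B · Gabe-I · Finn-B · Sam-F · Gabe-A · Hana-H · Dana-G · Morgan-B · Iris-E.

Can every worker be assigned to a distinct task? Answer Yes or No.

One maximum matching: Sam–C, Dana–G, Gabe–I, Morgan–B, Iris–H, Hana–A, Finn–E, Vic–D, Jordan–F.
Every worker is matched, so this is a perfect matching.

Yes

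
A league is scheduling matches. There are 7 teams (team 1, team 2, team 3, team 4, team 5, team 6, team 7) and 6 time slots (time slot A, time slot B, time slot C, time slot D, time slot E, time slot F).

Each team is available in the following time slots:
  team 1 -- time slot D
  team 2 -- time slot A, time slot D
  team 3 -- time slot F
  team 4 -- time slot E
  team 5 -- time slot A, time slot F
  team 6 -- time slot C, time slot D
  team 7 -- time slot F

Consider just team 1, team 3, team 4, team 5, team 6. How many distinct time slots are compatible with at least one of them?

The union of neighbours of {team 1, team 3, team 4, team 5, team 6} is {time slot A, time slot C, time slot D, time slot E, time slot F}, which has 5 elements.
Since |N(S)| = 5 ≥ |S| = 5, Hall's condition holds for this subset.

5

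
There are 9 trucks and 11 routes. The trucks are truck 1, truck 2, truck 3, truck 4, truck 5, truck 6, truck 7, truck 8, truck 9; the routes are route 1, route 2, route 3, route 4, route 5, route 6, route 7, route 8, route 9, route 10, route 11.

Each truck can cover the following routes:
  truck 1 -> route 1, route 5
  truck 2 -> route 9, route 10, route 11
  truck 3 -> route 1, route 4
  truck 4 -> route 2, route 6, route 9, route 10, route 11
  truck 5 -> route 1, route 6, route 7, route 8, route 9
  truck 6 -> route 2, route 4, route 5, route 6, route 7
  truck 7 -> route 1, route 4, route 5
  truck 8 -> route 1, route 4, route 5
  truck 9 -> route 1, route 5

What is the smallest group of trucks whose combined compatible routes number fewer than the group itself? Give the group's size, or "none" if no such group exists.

4

Take S = {truck 1, truck 3, truck 7, truck 8}. Its neighbourhood is {route 1, route 4, route 5}, so |N(S)| = 3 < |S| = 4.
Every subset of size less than 4 has at least as many neighbours as members, so 4 is the minimum.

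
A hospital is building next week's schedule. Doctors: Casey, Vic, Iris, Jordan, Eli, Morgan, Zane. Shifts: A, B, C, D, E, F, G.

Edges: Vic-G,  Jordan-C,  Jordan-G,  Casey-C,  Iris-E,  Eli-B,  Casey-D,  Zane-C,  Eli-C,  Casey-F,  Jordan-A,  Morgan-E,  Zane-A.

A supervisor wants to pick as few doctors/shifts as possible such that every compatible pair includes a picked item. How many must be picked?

6

{Casey, Vic, Jordan, Eli, Zane, E} is a vertex cover of size 6: every edge has an endpoint in this set.
No smaller cover exists because Casey–F, Vic–G, Iris–E, Jordan–A, Eli–B, Zane–C is a matching of size 6, and a cover must include an endpoint of each of these disjoint edges (König's theorem).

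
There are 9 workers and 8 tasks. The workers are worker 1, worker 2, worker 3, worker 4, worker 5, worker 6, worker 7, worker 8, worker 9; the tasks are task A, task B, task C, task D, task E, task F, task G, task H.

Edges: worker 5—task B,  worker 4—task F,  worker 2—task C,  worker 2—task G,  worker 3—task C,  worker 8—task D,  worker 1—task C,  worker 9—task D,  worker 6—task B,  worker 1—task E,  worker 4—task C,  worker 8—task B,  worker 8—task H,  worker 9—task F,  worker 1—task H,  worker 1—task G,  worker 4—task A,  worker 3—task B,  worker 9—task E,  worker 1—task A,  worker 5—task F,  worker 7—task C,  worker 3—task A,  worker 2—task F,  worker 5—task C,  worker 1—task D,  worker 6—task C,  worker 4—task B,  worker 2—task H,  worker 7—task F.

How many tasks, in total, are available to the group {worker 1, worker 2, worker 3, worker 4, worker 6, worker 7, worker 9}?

The union of neighbours of {worker 1, worker 2, worker 3, worker 4, worker 6, worker 7, worker 9} is {task A, task B, task C, task D, task E, task F, task G, task H}, which has 8 elements.
Since |N(S)| = 8 ≥ |S| = 7, Hall's condition holds for this subset.

8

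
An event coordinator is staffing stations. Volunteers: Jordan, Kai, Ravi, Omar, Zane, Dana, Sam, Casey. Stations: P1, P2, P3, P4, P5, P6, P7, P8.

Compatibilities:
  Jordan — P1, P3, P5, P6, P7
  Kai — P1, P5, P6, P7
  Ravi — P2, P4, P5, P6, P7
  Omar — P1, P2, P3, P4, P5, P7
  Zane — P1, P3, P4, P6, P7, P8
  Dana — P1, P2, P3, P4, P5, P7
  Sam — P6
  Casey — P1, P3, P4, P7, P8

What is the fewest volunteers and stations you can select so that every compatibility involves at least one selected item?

8

A maximum matching has 8 edges (e.g. Jordan–P3, Kai–P5, Ravi–P7, Omar–P4, Zane–P8, Dana–P2, Sam–P6, Casey–P1).
By König's theorem the minimum vertex cover has the same size. One such cover is {Jordan, Kai, Ravi, Omar, Zane, Dana, Sam, Casey}.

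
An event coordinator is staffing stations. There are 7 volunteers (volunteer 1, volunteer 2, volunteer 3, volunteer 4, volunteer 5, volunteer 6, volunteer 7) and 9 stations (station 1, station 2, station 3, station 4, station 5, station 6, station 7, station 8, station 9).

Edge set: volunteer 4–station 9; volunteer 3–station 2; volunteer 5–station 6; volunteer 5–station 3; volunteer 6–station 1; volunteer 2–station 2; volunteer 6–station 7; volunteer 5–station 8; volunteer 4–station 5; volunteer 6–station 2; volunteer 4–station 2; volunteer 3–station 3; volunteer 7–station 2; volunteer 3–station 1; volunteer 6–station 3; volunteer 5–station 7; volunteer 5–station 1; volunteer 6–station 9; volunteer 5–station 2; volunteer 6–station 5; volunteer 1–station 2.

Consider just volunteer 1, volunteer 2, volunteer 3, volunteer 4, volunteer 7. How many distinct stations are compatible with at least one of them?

The union of neighbours of {volunteer 1, volunteer 2, volunteer 3, volunteer 4, volunteer 7} is {station 1, station 2, station 3, station 5, station 9}, which has 5 elements.
Since |N(S)| = 5 ≥ |S| = 5, Hall's condition holds for this subset.

5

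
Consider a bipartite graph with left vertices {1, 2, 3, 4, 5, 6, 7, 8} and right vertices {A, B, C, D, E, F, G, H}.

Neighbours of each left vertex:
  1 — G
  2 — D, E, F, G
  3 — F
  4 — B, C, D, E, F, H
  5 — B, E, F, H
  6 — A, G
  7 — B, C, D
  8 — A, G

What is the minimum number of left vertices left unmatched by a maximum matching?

A valid assignment of size 7: 1–G, 2–D, 3–F, 4–E, 5–H, 6–A, 7–B.
The set {1, 6, 8} has only 2 neighbours ({A, G}), so by Hall's theorem at most 7 of the 8 left vertices can be matched.
That matches 7 of the 8, leaving 1 unmatched; no matching can do better.

1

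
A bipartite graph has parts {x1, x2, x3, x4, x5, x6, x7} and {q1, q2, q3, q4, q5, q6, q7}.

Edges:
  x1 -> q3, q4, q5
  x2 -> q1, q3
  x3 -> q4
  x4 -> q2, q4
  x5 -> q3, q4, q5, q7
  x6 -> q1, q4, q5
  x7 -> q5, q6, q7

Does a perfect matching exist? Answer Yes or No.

Yes

A valid assignment of size 7: x1-q3, x2-q1, x3-q4, x4-q2, x5-q7, x6-q5, x7-q6.
Every left vertex is matched, so this is a perfect matching.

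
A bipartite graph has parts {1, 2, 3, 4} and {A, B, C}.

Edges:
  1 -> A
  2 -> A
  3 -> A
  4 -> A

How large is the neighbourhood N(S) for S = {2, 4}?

The union of neighbours of {2, 4} is {A}, which has 1 element.
Since |N(S)| = 1 < |S| = 2, Hall's condition fails for this subset.

1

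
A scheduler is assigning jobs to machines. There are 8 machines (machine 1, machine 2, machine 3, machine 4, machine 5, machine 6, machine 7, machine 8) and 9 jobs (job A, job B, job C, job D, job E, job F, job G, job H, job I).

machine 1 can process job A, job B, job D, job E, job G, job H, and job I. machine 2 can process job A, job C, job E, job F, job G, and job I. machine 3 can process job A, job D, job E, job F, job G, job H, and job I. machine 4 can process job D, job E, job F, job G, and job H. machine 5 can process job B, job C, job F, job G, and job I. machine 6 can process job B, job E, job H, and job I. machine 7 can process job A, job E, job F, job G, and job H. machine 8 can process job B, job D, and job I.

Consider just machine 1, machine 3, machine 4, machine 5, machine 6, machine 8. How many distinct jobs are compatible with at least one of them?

9

The union of neighbours of {machine 1, machine 3, machine 4, machine 5, machine 6, machine 8} is {job A, job B, job C, job D, job E, job F, job G, job H, job I}, which has 9 elements.
Since |N(S)| = 9 ≥ |S| = 6, Hall's condition holds for this subset.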